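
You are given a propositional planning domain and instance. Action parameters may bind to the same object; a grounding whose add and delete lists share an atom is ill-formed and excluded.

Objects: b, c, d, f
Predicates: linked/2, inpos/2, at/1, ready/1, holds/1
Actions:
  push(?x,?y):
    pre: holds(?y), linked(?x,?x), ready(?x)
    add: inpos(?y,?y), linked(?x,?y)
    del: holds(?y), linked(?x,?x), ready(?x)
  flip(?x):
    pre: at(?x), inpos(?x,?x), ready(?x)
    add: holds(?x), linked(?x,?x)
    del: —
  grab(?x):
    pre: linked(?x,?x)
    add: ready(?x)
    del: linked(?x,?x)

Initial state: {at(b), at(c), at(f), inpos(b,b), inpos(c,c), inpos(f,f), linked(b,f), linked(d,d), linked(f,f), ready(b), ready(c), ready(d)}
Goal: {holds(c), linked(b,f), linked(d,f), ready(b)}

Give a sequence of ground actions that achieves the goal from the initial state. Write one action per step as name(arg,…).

1. flip(c)  →  {at(b), at(c), at(f), holds(c), inpos(b,b), inpos(c,c), inpos(f,f), linked(b,f), linked(c,c), linked(d,d), linked(f,f), ready(b), ready(c), ready(d)}
2. grab(f)  →  {at(b), at(c), at(f), holds(c), inpos(b,b), inpos(c,c), inpos(f,f), linked(b,f), linked(c,c), linked(d,d), ready(b), ready(c), ready(d), ready(f)}
3. flip(f)  →  {at(b), at(c), at(f), holds(c), holds(f), inpos(b,b), inpos(c,c), inpos(f,f), linked(b,f), linked(c,c), linked(d,d), linked(f,f), ready(b), ready(c), ready(d), ready(f)}
4. push(d,f)  →  {at(b), at(c), at(f), holds(c), inpos(b,b), inpos(c,c), inpos(f,f), linked(b,f), linked(c,c), linked(d,f), linked(f,f), ready(b), ready(c), ready(f)}

flip(c); grab(f); flip(f); push(d,f)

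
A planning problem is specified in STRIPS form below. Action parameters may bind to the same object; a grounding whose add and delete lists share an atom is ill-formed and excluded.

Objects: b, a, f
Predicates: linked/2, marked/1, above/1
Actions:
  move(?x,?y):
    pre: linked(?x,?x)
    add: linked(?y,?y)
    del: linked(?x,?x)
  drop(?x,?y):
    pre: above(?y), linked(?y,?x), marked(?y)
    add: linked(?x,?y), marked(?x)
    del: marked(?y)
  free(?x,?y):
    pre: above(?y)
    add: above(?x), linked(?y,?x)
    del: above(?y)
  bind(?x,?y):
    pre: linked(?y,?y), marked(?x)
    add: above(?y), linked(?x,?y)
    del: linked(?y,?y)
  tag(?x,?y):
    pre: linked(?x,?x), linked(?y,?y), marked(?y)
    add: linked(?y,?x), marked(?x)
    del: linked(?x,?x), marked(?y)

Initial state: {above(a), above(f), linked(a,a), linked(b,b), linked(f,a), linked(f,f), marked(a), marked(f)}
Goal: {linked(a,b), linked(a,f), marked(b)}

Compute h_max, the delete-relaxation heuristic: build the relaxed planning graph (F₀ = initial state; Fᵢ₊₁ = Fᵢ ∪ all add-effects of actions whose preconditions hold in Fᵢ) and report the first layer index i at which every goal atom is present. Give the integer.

1

F0 = init (8 atoms)
F1 = F0 ∪ {above(b), linked(a,b), linked(a,f), linked(f,b), marked(b)}  (13 atoms)
goal ⊆ F1  ⇒  h_max = 1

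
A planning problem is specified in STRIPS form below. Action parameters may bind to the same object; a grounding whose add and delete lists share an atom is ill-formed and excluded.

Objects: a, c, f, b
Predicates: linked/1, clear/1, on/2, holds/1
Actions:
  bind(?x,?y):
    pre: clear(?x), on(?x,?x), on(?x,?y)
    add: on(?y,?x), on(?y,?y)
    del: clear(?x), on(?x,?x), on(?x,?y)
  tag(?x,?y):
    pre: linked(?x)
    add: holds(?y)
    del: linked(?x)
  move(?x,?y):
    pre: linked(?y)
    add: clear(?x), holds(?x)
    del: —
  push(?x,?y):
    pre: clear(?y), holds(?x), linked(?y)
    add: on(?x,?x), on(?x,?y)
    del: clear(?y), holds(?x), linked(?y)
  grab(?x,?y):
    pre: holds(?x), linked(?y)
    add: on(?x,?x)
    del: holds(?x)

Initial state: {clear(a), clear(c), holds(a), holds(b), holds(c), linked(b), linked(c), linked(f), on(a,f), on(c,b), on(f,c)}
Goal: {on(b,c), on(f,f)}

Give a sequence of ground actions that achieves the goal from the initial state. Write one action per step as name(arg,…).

1. tag(f,f)  →  {clear(a), clear(c), holds(a), holds(b), holds(c), holds(f), linked(b), linked(c), on(a,f), on(c,b), on(f,c)}
2. push(b,c)  →  {clear(a), holds(a), holds(c), holds(f), linked(b), on(a,f), on(b,b), on(b,c), on(c,b), on(f,c)}
3. grab(f,b)  →  {clear(a), holds(a), holds(c), linked(b), on(a,f), on(b,b), on(b,c), on(c,b), on(f,c), on(f,f)}

tag(f,f); push(b,c); grab(f,b)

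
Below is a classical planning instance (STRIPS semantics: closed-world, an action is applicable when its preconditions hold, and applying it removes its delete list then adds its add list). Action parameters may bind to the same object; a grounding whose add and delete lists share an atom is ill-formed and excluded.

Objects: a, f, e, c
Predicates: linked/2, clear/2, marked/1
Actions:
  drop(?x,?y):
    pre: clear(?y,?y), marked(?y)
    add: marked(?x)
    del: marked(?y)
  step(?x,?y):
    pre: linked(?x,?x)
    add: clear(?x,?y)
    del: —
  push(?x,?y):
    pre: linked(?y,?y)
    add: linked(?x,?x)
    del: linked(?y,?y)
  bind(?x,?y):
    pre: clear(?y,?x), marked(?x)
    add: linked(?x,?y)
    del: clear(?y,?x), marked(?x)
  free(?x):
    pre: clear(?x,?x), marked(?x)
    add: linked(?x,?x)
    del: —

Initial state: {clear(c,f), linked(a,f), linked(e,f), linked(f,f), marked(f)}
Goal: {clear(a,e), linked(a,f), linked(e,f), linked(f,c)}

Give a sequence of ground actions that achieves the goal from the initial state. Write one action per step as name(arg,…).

1. push(a,f)  →  {clear(c,f), linked(a,a), linked(a,f), linked(e,f), marked(f)}
2. step(a,e)  →  {clear(a,e), clear(c,f), linked(a,a), linked(a,f), linked(e,f), marked(f)}
3. bind(f,c)  →  {clear(a,e), linked(a,a), linked(a,f), linked(e,f), linked(f,c)}

push(a,f); step(a,e); bind(f,c)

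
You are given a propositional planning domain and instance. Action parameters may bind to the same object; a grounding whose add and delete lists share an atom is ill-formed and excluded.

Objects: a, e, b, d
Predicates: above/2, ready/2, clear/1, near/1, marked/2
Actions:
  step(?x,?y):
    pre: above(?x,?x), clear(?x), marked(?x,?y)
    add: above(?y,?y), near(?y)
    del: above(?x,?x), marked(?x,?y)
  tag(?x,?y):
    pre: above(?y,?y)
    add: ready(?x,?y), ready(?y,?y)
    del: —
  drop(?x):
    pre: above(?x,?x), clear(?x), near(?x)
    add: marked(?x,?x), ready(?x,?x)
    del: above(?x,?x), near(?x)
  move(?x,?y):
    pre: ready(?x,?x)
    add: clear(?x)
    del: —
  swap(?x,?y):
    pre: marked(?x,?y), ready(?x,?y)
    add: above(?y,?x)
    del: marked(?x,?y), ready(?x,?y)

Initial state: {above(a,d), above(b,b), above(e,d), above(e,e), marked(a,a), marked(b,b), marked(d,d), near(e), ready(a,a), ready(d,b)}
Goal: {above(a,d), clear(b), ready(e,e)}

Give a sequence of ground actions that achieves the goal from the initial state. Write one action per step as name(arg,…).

tag(a,e); tag(a,b); move(b,a)

1. tag(a,e)  →  {above(a,d), above(b,b), above(e,d), above(e,e), marked(a,a), marked(b,b), marked(d,d), near(e), ready(a,a), ready(a,e), ready(d,b), ready(e,e)}
2. tag(a,b)  →  {above(a,d), above(b,b), above(e,d), above(e,e), marked(a,a), marked(b,b), marked(d,d), near(e), ready(a,a), ready(a,b), ready(a,e), ready(b,b), ready(d,b), ready(e,e)}
3. move(b,a)  →  {above(a,d), above(b,b), above(e,d), above(e,e), clear(b), marked(a,a), marked(b,b), marked(d,d), near(e), ready(a,a), ready(a,b), ready(a,e), ready(b,b), ready(d,b), ready(e,e)}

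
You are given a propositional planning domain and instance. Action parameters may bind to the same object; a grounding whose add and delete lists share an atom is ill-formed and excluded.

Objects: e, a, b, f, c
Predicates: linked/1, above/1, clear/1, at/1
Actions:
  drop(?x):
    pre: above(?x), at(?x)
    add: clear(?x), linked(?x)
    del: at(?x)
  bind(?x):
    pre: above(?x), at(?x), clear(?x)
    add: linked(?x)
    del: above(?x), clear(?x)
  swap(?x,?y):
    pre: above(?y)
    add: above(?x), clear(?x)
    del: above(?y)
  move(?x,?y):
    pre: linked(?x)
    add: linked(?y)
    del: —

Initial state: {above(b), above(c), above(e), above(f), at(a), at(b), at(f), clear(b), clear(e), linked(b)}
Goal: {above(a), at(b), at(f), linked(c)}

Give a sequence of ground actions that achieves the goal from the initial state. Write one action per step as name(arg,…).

swap(a,e); move(b,c)

1. swap(a,e)  →  {above(a), above(b), above(c), above(f), at(a), at(b), at(f), clear(a), clear(b), clear(e), linked(b)}
2. move(b,c)  →  {above(a), above(b), above(c), above(f), at(a), at(b), at(f), clear(a), clear(b), clear(e), linked(b), linked(c)}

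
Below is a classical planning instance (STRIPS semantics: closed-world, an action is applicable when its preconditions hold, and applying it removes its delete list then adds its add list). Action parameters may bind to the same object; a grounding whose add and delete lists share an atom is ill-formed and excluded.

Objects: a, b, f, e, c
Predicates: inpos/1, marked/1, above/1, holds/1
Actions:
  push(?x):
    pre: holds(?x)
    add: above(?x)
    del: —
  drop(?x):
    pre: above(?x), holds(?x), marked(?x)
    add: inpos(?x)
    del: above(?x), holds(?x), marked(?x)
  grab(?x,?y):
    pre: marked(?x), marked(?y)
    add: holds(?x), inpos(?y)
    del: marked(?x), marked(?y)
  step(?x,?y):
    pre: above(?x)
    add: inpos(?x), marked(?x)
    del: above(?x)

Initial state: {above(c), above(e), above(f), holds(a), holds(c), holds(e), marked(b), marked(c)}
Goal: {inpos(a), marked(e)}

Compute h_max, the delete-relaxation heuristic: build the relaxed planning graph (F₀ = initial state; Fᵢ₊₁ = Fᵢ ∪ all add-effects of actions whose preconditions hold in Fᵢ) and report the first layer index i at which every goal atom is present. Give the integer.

2

F0 = init (8 atoms)
F1 = F0 ∪ {above(a), holds(b), inpos(b), inpos(c), inpos(e), inpos(f), marked(e), marked(f)}  (16 atoms)
F2 = F1 ∪ {above(b), holds(f), inpos(a), marked(a)}  (20 atoms)
goal ⊆ F2  ⇒  h_max = 2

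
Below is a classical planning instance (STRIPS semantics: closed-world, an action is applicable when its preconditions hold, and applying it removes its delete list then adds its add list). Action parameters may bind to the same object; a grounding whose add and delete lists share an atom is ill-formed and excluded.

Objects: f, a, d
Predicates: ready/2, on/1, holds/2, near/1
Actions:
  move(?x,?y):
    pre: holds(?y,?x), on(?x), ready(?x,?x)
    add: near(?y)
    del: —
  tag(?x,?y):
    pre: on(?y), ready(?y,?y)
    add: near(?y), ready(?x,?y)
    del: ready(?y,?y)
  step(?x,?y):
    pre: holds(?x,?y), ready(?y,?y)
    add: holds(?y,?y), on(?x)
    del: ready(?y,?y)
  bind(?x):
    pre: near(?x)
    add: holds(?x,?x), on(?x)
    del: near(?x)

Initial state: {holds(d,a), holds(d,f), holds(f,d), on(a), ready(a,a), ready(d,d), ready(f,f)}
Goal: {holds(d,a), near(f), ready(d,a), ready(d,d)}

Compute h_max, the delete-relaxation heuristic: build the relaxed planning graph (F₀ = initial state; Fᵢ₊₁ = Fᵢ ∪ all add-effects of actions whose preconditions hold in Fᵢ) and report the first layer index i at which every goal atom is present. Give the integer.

F0 = init (7 atoms)
F1 = F0 ∪ {holds(a,a), holds(d,d), holds(f,f), near(a), near(d), on(d), on(f), ready(d,a), ready(f,a)}  (16 atoms)
F2 = F1 ∪ {near(f), ready(a,d), ready(a,f), ready(d,f), ready(f,d)}  (21 atoms)
goal ⊆ F2  ⇒  h_max = 2

2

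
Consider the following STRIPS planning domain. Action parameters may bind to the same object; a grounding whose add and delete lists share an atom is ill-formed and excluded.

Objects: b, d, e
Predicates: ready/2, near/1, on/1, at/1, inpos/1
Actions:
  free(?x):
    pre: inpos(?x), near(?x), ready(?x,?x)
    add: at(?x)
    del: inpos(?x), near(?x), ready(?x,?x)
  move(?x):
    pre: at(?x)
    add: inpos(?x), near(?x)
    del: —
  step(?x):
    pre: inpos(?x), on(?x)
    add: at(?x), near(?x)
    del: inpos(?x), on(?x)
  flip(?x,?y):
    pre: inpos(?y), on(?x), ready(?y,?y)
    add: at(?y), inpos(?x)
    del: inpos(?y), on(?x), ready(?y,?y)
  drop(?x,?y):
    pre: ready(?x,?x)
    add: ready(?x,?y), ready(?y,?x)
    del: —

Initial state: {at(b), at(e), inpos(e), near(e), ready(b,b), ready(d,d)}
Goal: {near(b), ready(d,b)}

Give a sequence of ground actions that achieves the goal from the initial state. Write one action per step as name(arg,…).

move(b); drop(b,d)

1. move(b)  →  {at(b), at(e), inpos(b), inpos(e), near(b), near(e), ready(b,b), ready(d,d)}
2. drop(b,d)  →  {at(b), at(e), inpos(b), inpos(e), near(b), near(e), ready(b,b), ready(b,d), ready(d,b), ready(d,d)}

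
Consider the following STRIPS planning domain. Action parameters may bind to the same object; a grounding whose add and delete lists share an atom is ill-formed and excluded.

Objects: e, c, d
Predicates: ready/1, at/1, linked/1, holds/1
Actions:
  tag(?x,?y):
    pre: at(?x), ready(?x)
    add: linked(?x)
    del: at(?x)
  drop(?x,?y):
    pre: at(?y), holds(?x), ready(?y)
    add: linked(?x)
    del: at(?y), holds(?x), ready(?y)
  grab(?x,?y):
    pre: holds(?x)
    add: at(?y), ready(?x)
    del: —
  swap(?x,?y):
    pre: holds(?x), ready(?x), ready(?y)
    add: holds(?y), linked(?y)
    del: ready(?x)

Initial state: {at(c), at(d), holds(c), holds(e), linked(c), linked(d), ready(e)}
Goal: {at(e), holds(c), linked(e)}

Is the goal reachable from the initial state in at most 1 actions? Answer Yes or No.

No

1. grab(e,e)  →  {at(c), at(d), at(e), holds(c), holds(e), linked(c), linked(d), ready(e)}
2. swap(e,e)  →  {at(c), at(d), at(e), holds(c), holds(e), linked(c), linked(d), linked(e)}
optimal plan length = 2; 2 > 1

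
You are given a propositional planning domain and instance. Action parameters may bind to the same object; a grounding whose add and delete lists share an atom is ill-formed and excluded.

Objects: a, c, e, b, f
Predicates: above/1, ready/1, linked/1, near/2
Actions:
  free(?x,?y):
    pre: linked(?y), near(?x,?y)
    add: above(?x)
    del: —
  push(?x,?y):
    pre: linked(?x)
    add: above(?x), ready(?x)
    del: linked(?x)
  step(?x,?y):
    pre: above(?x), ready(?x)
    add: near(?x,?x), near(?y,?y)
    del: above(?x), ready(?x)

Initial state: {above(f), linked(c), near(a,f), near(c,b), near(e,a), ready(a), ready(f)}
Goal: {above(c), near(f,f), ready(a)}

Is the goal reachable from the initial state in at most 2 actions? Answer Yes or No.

1. push(c,a)  →  {above(c), above(f), near(a,f), near(c,b), near(e,a), ready(a), ready(c), ready(f)}
2. step(f,a)  →  {above(c), near(a,a), near(a,f), near(c,b), near(e,a), near(f,f), ready(a), ready(c)}
optimal plan length = 2; 2 ≤ 2

Yes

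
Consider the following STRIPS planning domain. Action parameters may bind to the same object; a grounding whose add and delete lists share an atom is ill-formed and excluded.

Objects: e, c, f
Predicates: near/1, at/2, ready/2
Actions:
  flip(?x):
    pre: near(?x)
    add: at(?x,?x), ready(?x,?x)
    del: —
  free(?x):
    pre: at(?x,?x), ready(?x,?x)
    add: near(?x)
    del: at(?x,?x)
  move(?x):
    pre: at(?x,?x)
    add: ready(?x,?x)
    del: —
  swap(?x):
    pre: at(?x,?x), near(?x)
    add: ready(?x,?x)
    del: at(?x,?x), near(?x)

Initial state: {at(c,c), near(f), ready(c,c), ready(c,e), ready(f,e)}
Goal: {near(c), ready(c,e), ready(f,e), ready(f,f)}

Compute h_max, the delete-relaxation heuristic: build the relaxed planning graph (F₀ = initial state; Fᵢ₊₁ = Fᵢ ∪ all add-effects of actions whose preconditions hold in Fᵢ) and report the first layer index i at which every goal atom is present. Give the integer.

F0 = init (5 atoms)
F1 = F0 ∪ {at(f,f), near(c), ready(f,f)}  (8 atoms)
goal ⊆ F1  ⇒  h_max = 1

1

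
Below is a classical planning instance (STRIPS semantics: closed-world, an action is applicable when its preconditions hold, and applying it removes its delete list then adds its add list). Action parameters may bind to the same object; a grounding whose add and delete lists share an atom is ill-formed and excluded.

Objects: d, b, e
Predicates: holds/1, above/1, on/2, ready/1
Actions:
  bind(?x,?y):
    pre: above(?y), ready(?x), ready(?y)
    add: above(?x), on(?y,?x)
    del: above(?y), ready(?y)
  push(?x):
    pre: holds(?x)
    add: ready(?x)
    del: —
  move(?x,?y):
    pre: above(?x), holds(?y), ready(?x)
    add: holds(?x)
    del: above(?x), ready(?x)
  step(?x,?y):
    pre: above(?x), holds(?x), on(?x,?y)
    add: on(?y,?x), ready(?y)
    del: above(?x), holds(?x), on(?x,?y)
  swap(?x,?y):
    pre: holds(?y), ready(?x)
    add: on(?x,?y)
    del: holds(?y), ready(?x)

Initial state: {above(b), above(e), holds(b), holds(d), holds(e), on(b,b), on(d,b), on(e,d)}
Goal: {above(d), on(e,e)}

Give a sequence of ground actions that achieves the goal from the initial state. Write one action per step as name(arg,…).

1. push(d)  →  {above(b), above(e), holds(b), holds(d), holds(e), on(b,b), on(d,b), on(e,d), ready(d)}
2. push(b)  →  {above(b), above(e), holds(b), holds(d), holds(e), on(b,b), on(d,b), on(e,d), ready(b), ready(d)}
3. bind(d,b)  →  {above(d), above(e), holds(b), holds(d), holds(e), on(b,b), on(b,d), on(d,b), on(e,d), ready(d)}
4. push(e)  →  {above(d), above(e), holds(b), holds(d), holds(e), on(b,b), on(b,d), on(d,b), on(e,d), ready(d), ready(e)}
5. swap(e,e)  →  {above(d), above(e), holds(b), holds(d), on(b,b), on(b,d), on(d,b), on(e,d), on(e,e), ready(d)}

push(d); push(b); bind(d,b); push(e); swap(e,e)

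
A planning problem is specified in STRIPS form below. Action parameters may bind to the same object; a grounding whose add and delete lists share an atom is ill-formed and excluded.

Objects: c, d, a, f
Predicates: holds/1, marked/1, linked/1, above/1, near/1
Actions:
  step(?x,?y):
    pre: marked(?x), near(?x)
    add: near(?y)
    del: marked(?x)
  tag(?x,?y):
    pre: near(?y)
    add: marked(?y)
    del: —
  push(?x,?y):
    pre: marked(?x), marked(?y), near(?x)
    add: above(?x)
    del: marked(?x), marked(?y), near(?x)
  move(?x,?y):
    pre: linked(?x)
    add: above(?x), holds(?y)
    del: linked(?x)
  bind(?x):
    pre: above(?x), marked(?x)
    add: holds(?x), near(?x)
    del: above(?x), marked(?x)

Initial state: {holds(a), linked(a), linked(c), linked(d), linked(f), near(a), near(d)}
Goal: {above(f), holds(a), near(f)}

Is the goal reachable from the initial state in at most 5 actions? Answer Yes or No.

1. tag(c,d)  →  {holds(a), linked(a), linked(c), linked(d), linked(f), marked(d), near(a), near(d)}
2. step(d,f)  →  {holds(a), linked(a), linked(c), linked(d), linked(f), near(a), near(d), near(f)}
3. move(f,c)  →  {above(f), holds(a), holds(c), linked(a), linked(c), linked(d), near(a), near(d), near(f)}
optimal plan length = 3; 3 ≤ 5

Yes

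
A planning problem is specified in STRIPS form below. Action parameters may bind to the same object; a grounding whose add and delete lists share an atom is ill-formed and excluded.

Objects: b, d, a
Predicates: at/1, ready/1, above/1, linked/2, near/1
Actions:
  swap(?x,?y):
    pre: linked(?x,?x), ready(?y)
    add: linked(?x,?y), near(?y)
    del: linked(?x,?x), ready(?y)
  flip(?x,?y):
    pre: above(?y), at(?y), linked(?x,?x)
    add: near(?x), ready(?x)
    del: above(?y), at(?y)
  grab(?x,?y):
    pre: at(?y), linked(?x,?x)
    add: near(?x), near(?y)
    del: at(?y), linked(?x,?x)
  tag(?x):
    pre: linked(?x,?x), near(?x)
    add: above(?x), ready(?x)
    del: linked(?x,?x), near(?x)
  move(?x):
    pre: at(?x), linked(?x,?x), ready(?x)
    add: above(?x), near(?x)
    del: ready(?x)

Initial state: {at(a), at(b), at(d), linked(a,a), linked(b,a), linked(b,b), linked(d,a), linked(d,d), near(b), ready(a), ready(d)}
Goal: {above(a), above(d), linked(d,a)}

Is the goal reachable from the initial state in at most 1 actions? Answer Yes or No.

1. move(d)  →  {above(d), at(a), at(b), at(d), linked(a,a), linked(b,a), linked(b,b), linked(d,a), linked(d,d), near(b), near(d), ready(a)}
2. move(a)  →  {above(a), above(d), at(a), at(b), at(d), linked(a,a), linked(b,a), linked(b,b), linked(d,a), linked(d,d), near(a), near(b), near(d)}
optimal plan length = 2; 2 > 1

No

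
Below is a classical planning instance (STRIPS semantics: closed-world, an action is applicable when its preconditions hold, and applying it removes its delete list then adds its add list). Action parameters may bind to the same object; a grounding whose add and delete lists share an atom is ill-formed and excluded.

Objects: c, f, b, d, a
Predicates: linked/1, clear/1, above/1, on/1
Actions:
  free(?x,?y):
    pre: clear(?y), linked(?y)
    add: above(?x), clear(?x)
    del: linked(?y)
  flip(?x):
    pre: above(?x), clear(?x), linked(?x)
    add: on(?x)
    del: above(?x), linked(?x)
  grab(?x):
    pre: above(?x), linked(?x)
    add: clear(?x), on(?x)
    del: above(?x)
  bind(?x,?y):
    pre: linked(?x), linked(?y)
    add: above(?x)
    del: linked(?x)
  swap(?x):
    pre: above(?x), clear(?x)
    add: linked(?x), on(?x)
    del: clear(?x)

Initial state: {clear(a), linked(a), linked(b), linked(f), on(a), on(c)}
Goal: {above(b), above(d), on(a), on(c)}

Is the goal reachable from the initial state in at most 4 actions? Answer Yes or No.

1. free(b,a)  →  {above(b), clear(a), clear(b), linked(b), linked(f), on(a), on(c)}
2. free(d,b)  →  {above(b), above(d), clear(a), clear(b), clear(d), linked(f), on(a), on(c)}
optimal plan length = 2; 2 ≤ 4

Yes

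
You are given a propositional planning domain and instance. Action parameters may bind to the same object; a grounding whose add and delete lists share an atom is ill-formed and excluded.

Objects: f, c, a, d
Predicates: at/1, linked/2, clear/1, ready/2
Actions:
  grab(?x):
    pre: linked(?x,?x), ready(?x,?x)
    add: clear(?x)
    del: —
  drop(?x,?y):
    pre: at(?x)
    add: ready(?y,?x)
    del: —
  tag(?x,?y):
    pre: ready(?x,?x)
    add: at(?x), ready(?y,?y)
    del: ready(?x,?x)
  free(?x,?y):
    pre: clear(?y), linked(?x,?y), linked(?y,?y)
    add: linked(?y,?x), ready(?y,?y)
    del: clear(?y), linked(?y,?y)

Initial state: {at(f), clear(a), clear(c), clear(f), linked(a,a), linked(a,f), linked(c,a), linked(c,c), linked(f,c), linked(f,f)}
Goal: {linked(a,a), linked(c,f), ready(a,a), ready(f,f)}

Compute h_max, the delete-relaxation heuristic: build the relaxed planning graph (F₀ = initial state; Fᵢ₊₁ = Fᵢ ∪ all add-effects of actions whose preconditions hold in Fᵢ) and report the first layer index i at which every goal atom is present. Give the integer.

1

F0 = init (10 atoms)
F1 = F0 ∪ {linked(a,c), linked(c,f), linked(f,a), ready(a,a), ready(a,f), ready(c,c), ready(c,f), ready(d,f), ready(f,f)}  (19 atoms)
goal ⊆ F1  ⇒  h_max = 1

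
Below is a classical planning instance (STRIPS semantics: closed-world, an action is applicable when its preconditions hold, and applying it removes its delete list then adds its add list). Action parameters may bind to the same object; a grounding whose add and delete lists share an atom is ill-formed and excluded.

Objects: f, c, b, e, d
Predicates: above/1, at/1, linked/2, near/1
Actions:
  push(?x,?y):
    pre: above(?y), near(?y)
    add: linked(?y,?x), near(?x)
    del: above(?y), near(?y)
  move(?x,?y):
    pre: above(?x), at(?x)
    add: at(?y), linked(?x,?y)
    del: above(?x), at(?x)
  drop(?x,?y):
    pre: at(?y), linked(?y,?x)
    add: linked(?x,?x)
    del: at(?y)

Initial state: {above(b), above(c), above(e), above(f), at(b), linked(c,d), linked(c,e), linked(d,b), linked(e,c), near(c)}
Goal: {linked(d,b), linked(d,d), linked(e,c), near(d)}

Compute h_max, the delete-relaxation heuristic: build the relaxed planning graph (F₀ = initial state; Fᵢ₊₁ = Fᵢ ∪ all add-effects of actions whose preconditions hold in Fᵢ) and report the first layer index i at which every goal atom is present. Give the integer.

2

F0 = init (10 atoms)
F1 = F0 ∪ {at(c), at(d), at(e), at(f), linked(b,c), linked(b,d), linked(b,e), linked(b,f), linked(c,b), linked(c,f), near(b), near(d), near(e), near(f)}  (24 atoms)
F2 = F1 ∪ {linked(b,b), linked(c,c), linked(d,d), linked(e,b), linked(e,d), linked(e,e), linked(e,f), linked(f,b), linked(f,c), linked(f,d), linked(f,e), linked(f,f)}  (36 atoms)
goal ⊆ F2  ⇒  h_max = 2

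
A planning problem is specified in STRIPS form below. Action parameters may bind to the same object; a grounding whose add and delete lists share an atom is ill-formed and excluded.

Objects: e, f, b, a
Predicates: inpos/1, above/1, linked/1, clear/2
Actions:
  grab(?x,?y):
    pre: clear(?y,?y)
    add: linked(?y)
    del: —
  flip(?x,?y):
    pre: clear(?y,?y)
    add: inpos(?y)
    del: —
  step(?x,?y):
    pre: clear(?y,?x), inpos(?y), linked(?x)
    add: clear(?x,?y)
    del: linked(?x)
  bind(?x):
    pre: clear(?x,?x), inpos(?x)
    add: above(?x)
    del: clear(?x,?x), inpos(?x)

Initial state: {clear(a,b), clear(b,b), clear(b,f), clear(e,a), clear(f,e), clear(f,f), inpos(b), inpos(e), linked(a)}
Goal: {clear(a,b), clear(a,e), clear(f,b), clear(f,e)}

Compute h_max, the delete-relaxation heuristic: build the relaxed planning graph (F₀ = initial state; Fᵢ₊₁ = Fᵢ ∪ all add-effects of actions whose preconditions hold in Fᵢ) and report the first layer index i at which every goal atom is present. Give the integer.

2

F0 = init (9 atoms)
F1 = F0 ∪ {above(b), clear(a,e), inpos(f), linked(b), linked(f)}  (14 atoms)
F2 = F1 ∪ {above(f), clear(f,b)}  (16 atoms)
goal ⊆ F2  ⇒  h_max = 2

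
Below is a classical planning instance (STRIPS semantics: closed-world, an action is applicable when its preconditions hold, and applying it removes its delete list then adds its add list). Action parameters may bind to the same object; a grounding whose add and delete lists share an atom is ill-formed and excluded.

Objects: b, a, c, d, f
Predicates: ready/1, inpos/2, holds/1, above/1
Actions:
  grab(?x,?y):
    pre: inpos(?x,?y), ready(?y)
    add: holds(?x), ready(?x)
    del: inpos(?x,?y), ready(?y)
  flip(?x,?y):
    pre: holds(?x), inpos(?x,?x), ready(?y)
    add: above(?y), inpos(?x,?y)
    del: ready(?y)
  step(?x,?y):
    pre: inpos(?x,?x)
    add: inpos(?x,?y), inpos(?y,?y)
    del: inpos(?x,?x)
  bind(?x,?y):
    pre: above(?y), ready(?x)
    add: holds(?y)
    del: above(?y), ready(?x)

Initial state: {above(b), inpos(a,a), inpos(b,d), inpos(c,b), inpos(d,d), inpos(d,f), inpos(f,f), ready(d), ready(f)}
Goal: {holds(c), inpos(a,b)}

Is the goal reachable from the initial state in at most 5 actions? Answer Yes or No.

Yes

1. grab(b,d)  →  {above(b), holds(b), inpos(a,a), inpos(c,b), inpos(d,d), inpos(d,f), inpos(f,f), ready(b), ready(f)}
2. grab(c,b)  →  {above(b), holds(b), holds(c), inpos(a,a), inpos(d,d), inpos(d,f), inpos(f,f), ready(c), ready(f)}
3. step(a,b)  →  {above(b), holds(b), holds(c), inpos(a,b), inpos(b,b), inpos(d,d), inpos(d,f), inpos(f,f), ready(c), ready(f)}
optimal plan length = 3; 3 ≤ 5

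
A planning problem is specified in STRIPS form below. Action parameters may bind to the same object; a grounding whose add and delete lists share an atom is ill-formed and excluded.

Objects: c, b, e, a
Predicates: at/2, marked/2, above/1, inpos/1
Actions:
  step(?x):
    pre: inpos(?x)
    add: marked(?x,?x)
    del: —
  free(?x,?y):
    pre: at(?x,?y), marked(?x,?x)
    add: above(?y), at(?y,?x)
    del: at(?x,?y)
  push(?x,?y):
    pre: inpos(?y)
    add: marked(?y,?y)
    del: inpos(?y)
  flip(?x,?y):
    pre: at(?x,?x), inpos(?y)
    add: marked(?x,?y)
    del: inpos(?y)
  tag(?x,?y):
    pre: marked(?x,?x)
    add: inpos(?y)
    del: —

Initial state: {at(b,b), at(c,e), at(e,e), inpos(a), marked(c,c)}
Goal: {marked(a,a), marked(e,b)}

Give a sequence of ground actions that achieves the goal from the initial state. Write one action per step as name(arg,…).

1. step(a)  →  {at(b,b), at(c,e), at(e,e), inpos(a), marked(a,a), marked(c,c)}
2. tag(c,b)  →  {at(b,b), at(c,e), at(e,e), inpos(a), inpos(b), marked(a,a), marked(c,c)}
3. flip(e,b)  →  {at(b,b), at(c,e), at(e,e), inpos(a), marked(a,a), marked(c,c), marked(e,b)}

step(a); tag(c,b); flip(e,b)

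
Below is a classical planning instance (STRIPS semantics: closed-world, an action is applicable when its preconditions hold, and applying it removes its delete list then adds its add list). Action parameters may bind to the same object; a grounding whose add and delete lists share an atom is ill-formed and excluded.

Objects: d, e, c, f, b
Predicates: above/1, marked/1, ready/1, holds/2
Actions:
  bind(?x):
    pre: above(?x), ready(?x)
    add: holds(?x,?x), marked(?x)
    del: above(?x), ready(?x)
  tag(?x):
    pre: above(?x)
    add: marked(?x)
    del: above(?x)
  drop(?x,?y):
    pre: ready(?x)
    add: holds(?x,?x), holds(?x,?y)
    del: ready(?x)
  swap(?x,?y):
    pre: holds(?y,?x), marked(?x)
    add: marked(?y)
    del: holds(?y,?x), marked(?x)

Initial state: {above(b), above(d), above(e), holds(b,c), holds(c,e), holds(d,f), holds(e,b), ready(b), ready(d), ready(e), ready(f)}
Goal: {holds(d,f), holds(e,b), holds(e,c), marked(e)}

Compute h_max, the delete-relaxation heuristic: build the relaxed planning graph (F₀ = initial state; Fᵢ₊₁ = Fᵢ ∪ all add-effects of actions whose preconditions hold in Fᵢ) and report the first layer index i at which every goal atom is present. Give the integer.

1

F0 = init (11 atoms)
F1 = F0 ∪ {holds(b,b), holds(b,d), holds(b,e), holds(b,f), holds(d,b), holds(d,c), holds(d,d), holds(d,e), holds(e,c), holds(e,d), holds(e,e), holds(e,f), holds(f,b), holds(f,c), holds(f,d), holds(f,e), holds(f,f), marked(b), marked(d), marked(e)}  (31 atoms)
goal ⊆ F1  ⇒  h_max = 1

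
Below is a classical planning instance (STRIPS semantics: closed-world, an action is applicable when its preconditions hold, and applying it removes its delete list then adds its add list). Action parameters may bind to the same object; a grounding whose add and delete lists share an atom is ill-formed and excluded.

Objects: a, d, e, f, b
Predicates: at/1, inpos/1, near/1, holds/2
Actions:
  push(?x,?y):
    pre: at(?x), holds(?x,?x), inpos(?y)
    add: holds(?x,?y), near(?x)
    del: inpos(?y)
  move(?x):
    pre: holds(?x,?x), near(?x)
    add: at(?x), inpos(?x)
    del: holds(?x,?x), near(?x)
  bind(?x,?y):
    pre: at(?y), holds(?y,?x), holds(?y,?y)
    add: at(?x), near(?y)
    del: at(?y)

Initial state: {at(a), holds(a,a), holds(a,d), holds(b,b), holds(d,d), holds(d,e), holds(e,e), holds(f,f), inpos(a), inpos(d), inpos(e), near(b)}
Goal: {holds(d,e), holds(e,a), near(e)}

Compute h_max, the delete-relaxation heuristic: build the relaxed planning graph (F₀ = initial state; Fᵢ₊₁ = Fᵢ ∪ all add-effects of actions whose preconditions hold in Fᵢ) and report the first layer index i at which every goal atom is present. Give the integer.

F0 = init (12 atoms)
F1 = F0 ∪ {at(b), at(d), holds(a,e), inpos(b), near(a)}  (17 atoms)
F2 = F1 ∪ {at(e), holds(a,b), holds(b,a), holds(b,d), holds(b,e), holds(d,a), holds(d,b), near(d)}  (25 atoms)
F3 = F2 ∪ {holds(e,a), holds(e,b), holds(e,d), near(e)}  (29 atoms)
goal ⊆ F3  ⇒  h_max = 3

3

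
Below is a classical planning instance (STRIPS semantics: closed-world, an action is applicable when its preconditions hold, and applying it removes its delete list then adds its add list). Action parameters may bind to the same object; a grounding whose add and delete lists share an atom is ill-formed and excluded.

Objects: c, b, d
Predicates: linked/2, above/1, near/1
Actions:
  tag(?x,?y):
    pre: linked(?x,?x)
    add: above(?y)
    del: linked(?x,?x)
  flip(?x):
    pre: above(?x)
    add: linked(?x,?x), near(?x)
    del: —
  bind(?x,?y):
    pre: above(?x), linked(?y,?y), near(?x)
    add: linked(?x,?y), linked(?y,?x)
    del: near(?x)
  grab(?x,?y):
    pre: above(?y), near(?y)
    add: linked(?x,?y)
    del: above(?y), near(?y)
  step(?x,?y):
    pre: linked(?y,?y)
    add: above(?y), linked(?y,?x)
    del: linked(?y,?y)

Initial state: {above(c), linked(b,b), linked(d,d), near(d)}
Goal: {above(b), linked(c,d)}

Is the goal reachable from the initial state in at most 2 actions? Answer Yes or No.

1. tag(b,b)  →  {above(b), above(c), linked(d,d), near(d)}
2. tag(d,d)  →  {above(b), above(c), above(d), near(d)}
3. grab(c,d)  →  {above(b), above(c), linked(c,d)}
optimal plan length = 3; 3 > 2

No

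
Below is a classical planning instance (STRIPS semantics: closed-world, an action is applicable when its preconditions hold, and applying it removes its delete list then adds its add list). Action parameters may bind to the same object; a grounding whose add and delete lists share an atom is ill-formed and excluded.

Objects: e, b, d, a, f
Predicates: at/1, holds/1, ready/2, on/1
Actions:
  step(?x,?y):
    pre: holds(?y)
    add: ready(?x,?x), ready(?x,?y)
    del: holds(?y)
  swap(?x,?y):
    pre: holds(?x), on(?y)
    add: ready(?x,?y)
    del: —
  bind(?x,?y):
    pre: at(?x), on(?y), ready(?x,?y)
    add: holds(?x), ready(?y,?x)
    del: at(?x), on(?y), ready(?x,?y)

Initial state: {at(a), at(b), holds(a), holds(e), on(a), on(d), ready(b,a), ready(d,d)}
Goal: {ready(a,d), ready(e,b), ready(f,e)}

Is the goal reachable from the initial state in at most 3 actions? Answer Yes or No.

1. step(f,e)  →  {at(a), at(b), holds(a), on(a), on(d), ready(b,a), ready(d,d), ready(f,e), ready(f,f)}
2. swap(a,d)  →  {at(a), at(b), holds(a), on(a), on(d), ready(a,d), ready(b,a), ready(d,d), ready(f,e), ready(f,f)}
3. bind(b,a)  →  {at(a), holds(a), holds(b), on(d), ready(a,b), ready(a,d), ready(d,d), ready(f,e), ready(f,f)}
4. step(e,b)  →  {at(a), holds(a), on(d), ready(a,b), ready(a,d), ready(d,d), ready(e,b), ready(e,e), ready(f,e), ready(f,f)}
optimal plan length = 4; 4 > 3

No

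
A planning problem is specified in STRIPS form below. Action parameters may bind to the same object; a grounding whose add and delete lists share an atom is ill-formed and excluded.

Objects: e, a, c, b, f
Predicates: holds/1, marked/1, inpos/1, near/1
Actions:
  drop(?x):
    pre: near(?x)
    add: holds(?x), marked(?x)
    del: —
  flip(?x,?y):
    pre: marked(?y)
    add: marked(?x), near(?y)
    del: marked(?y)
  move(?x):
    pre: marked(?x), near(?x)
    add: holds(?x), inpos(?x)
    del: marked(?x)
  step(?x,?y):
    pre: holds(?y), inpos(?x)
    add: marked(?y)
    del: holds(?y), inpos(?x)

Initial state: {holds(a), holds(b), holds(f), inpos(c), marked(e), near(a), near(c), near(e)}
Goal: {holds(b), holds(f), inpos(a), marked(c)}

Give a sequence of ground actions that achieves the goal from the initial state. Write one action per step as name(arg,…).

1. drop(a)  →  {holds(a), holds(b), holds(f), inpos(c), marked(a), marked(e), near(a), near(c), near(e)}
2. drop(c)  →  {holds(a), holds(b), holds(c), holds(f), inpos(c), marked(a), marked(c), marked(e), near(a), near(c), near(e)}
3. move(a)  →  {holds(a), holds(b), holds(c), holds(f), inpos(a), inpos(c), marked(c), marked(e), near(a), near(c), near(e)}

drop(a); drop(c); move(a)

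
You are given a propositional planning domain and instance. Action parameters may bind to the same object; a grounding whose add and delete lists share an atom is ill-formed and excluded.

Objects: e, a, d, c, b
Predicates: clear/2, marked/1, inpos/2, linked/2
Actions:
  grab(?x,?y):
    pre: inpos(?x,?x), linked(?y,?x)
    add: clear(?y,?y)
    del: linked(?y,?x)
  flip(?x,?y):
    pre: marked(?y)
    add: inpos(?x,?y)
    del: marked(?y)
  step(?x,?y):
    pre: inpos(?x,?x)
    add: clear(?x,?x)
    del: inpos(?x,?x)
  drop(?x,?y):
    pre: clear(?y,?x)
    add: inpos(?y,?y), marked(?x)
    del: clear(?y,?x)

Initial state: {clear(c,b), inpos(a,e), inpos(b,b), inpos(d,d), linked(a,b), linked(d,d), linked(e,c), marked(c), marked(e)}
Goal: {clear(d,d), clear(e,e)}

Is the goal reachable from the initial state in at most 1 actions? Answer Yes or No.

1. grab(d,d)  →  {clear(c,b), clear(d,d), inpos(a,e), inpos(b,b), inpos(d,d), linked(a,b), linked(e,c), marked(c), marked(e)}
2. flip(e,e)  →  {clear(c,b), clear(d,d), inpos(a,e), inpos(b,b), inpos(d,d), inpos(e,e), linked(a,b), linked(e,c), marked(c)}
3. step(e,e)  →  {clear(c,b), clear(d,d), clear(e,e), inpos(a,e), inpos(b,b), inpos(d,d), linked(a,b), linked(e,c), marked(c)}
optimal plan length = 3; 3 > 1

No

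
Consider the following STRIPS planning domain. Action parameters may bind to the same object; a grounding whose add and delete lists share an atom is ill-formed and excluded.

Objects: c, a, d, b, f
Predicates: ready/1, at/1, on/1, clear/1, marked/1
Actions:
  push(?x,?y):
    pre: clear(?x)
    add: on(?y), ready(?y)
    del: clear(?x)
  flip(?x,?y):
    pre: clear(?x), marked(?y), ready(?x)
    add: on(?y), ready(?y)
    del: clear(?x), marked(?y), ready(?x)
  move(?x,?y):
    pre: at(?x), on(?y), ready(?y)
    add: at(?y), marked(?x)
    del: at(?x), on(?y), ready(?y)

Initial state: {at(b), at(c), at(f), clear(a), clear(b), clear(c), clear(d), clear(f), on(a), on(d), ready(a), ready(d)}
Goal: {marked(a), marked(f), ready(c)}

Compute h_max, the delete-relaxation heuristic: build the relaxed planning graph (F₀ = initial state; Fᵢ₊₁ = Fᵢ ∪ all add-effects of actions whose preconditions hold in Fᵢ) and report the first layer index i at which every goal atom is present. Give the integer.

2

F0 = init (12 atoms)
F1 = F0 ∪ {at(a), at(d), marked(b), marked(c), marked(f), on(b), on(c), on(f), ready(b), ready(c), ready(f)}  (23 atoms)
F2 = F1 ∪ {marked(a), marked(d)}  (25 atoms)
goal ⊆ F2  ⇒  h_max = 2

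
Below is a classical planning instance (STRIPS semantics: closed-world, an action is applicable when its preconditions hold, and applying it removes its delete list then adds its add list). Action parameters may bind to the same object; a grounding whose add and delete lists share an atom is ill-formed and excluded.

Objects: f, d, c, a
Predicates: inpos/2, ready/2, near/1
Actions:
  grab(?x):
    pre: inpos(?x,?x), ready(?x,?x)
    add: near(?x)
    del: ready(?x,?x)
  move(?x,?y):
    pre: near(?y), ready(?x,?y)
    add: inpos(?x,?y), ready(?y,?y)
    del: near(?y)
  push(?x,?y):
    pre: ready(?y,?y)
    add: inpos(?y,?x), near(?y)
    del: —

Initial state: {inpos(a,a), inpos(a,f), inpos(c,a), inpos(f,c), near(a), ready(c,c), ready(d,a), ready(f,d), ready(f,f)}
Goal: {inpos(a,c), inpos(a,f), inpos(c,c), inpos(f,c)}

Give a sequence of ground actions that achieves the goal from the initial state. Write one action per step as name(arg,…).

move(d,a); push(c,c); push(c,a)

1. move(d,a)  →  {inpos(a,a), inpos(a,f), inpos(c,a), inpos(d,a), inpos(f,c), ready(a,a), ready(c,c), ready(d,a), ready(f,d), ready(f,f)}
2. push(c,c)  →  {inpos(a,a), inpos(a,f), inpos(c,a), inpos(c,c), inpos(d,a), inpos(f,c), near(c), ready(a,a), ready(c,c), ready(d,a), ready(f,d), ready(f,f)}
3. push(c,a)  →  {inpos(a,a), inpos(a,c), inpos(a,f), inpos(c,a), inpos(c,c), inpos(d,a), inpos(f,c), near(a), near(c), ready(a,a), ready(c,c), ready(d,a), ready(f,d), ready(f,f)}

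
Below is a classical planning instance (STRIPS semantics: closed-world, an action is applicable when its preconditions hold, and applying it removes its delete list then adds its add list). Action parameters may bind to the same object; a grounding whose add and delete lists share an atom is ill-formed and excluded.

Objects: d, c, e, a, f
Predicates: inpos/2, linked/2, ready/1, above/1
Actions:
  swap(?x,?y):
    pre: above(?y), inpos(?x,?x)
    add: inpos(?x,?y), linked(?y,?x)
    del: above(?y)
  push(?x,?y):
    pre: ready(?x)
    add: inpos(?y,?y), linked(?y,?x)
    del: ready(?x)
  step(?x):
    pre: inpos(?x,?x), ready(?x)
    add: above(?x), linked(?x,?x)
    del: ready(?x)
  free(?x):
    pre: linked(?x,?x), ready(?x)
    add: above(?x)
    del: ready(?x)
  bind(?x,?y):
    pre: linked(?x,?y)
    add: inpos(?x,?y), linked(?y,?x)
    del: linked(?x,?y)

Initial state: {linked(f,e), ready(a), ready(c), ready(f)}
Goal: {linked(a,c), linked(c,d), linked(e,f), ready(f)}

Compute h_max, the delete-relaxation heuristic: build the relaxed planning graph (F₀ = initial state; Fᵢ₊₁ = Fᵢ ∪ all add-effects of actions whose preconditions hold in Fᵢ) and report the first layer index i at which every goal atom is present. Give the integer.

2

F0 = init (4 atoms)
F1 = F0 ∪ {inpos(a,a), inpos(c,c), inpos(d,d), inpos(e,e), inpos(f,e), inpos(f,f), linked(a,a), linked(a,c), linked(a,f), linked(c,a), linked(c,c), linked(c,f), linked(d,a), linked(d,c), linked(d,f), linked(e,a), linked(e,c), linked(e,f), linked(f,a), linked(f,c), linked(f,f)}  (25 atoms)
F2 = F1 ∪ {above(a), above(c), above(f), inpos(a,c), inpos(a,f), inpos(c,a), inpos(c,f), inpos(d,a), inpos(d,c), inpos(d,f), inpos(e,a), inpos(e,c), inpos(e,f), inpos(f,a), inpos(f,c), linked(a,d), linked(a,e), linked(c,d), linked(c,e), linked(f,d)}  (45 atoms)
goal ⊆ F2  ⇒  h_max = 2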